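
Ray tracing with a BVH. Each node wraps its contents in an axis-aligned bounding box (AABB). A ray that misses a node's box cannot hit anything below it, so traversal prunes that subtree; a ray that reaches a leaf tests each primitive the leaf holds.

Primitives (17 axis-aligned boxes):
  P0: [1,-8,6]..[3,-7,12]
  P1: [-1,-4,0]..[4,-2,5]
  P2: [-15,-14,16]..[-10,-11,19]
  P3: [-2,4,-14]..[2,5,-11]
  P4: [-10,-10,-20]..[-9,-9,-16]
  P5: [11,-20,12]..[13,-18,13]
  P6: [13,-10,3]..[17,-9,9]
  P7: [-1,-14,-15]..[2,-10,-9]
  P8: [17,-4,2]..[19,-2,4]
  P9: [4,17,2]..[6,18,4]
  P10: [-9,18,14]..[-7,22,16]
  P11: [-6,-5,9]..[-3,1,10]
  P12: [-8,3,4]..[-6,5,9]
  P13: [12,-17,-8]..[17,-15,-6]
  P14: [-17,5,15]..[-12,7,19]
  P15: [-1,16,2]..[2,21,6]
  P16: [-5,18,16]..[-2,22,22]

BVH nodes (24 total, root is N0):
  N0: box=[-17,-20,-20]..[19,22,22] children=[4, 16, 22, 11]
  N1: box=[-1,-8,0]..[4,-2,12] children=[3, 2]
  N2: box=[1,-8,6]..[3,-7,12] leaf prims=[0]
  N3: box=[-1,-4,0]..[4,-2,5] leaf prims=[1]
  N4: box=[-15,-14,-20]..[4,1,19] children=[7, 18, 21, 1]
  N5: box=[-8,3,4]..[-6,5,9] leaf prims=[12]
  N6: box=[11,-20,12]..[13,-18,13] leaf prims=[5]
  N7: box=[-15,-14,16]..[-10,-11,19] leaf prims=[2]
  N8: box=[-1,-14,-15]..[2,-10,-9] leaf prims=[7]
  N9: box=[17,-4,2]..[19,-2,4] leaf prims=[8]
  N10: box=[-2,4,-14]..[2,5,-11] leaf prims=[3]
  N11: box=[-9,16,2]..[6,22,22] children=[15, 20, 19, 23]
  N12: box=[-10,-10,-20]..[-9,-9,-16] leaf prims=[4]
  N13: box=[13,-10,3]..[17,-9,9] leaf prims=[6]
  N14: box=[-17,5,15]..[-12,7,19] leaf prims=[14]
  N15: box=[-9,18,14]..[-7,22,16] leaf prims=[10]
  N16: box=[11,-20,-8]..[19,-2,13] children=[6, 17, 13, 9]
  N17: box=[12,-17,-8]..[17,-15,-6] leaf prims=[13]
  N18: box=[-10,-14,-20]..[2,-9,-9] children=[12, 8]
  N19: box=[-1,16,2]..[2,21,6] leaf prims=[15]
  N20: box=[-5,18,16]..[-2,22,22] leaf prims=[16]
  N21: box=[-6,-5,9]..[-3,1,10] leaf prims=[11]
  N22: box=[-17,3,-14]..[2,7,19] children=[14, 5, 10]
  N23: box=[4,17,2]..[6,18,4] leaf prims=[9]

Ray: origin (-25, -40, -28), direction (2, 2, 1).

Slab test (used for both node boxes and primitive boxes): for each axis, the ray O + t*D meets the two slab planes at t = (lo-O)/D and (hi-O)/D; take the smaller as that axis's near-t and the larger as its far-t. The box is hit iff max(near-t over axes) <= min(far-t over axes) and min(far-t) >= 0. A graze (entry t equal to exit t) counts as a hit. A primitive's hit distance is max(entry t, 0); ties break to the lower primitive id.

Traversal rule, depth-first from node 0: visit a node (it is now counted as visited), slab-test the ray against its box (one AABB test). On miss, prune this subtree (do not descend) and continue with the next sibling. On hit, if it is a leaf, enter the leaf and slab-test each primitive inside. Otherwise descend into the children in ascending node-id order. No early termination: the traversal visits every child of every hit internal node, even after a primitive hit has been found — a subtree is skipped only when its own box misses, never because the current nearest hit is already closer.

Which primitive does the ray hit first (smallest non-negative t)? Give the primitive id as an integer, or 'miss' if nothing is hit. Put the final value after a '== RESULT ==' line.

Traverse from the root:
N0 x:[4,22] y:[10,31] z:[8,50] -> hit [10,22], descend [4, 11, 16, 22]
  N4 x:[5,29/2] y:[13,41/2] z:[8,47] -> hit [13,29/2], descend [1, 7, 18, 21]
    N1 x:[12,29/2] y:[16,19] z:[28,40] -> miss, prune
    N7 x:[5,15/2] y:[13,29/2] z:[44,47] -> miss, prune
    N18 x:[15/2,27/2] y:[13,31/2] z:[8,19] -> hit [13,27/2], descend [8, 12]
      N8 x:[12,27/2] y:[13,15] z:[13,19] -> hit [13,27/2] leaf, test {P7@t=13}
      N12 x:[15/2,8] y:[15,31/2] z:[8,12] -> miss, prune
    N21 x:[19/2,11] y:[35/2,41/2] z:[37,38] -> miss, prune
  N11 x:[8,31/2] y:[28,31] z:[30,50] -> miss, prune
  N16 x:[18,22] y:[10,19] z:[20,41] -> miss, prune
  N22 x:[4,27/2] y:[43/2,47/2] z:[14,47] -> miss, prune

11 AABB tests over nodes [0, 4, 1, 7, 18, 8, 12, 21, 11, 16, 22]; 1 leaf entered; closest P7.

== RESULT ==
7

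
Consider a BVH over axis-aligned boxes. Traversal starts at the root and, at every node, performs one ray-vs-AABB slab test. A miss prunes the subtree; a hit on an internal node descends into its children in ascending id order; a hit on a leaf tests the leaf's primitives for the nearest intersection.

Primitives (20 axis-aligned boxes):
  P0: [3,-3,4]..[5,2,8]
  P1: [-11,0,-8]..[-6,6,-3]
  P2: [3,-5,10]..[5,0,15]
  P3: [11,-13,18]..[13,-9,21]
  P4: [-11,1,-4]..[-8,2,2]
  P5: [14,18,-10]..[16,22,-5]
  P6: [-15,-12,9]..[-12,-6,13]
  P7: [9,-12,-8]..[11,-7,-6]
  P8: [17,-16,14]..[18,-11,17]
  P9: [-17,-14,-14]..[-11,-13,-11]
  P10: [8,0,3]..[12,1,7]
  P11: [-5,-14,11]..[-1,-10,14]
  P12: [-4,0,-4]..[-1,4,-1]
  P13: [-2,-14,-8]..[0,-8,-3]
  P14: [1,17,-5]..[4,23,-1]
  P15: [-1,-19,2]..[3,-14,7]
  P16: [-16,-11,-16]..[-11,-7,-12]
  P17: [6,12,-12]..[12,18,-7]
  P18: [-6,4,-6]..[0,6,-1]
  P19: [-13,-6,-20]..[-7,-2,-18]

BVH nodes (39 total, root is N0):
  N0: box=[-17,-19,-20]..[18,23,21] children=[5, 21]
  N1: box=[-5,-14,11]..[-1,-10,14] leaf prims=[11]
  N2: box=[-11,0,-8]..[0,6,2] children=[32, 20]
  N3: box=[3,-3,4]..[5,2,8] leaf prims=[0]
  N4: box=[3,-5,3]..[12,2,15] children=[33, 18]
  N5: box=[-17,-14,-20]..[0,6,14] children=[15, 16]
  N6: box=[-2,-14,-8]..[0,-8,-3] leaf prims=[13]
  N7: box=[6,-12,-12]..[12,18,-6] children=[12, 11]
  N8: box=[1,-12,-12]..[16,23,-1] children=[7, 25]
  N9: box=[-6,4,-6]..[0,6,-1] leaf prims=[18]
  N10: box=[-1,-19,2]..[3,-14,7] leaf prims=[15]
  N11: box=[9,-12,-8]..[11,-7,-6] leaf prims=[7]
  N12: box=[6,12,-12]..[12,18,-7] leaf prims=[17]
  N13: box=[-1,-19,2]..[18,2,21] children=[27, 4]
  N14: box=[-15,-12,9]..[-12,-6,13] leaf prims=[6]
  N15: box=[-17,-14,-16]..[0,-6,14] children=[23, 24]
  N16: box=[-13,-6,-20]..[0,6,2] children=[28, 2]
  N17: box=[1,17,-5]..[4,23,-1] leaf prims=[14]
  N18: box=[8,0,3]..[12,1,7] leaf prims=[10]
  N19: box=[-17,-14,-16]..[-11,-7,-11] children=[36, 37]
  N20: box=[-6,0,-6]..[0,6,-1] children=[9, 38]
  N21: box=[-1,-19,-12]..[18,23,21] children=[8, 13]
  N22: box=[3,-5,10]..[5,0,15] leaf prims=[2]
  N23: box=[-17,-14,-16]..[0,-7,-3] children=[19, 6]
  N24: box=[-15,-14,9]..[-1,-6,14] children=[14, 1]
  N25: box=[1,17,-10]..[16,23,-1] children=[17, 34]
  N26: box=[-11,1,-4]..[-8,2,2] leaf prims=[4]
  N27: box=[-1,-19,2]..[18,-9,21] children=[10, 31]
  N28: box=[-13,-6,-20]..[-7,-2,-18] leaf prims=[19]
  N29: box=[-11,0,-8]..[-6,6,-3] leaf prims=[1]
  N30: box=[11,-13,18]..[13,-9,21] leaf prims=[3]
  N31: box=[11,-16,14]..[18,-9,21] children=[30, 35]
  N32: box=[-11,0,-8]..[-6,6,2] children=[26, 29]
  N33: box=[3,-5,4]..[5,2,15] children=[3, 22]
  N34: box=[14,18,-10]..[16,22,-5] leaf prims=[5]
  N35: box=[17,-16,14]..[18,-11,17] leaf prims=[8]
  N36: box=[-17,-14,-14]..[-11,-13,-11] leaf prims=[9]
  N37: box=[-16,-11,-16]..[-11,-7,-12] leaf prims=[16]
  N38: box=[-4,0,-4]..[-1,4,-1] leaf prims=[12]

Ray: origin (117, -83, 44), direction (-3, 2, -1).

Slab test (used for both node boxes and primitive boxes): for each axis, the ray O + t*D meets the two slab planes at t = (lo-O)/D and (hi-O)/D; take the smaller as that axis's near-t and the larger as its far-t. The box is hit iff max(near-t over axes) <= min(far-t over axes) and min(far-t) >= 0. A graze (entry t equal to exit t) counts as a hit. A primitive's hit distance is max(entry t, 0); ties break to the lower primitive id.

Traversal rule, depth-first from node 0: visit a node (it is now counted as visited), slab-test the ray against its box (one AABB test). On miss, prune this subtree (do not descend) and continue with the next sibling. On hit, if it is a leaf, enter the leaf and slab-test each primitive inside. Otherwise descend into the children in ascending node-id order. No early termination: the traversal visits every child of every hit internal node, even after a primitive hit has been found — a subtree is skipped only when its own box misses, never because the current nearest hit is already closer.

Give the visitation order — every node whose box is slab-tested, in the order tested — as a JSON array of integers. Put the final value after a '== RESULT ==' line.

Traverse from the root:
N0 x:[33,134/3] y:[32,53] z:[23,64] -> hit [33,134/3], descend [5, 21]
  N5 x:[39,134/3] y:[69/2,89/2] z:[30,64] -> hit [39,89/2], descend [15, 16]
    N15 x:[39,134/3] y:[69/2,77/2] z:[30,60] -> miss, prune
    N16 x:[39,130/3] y:[77/2,89/2] z:[42,64] -> hit [42,130/3], descend [2, 28]
      N2 x:[39,128/3] y:[83/2,89/2] z:[42,52] -> hit [42,128/3], descend [20, 32]
        N20 x:[39,41] y:[83/2,89/2] z:[45,50] -> miss, prune
        N32 x:[41,128/3] y:[83/2,89/2] z:[42,52] -> hit [42,128/3], descend [26, 29]
          N26 x:[125/3,128/3] y:[42,85/2] z:[42,48] -> hit [42,85/2] leaf, test {P4@t=42}
          N29 x:[41,128/3] y:[83/2,89/2] z:[47,52] -> miss, prune
      N28 x:[124/3,130/3] y:[77/2,81/2] z:[62,64] -> miss, prune
  N21 x:[33,118/3] y:[32,53] z:[23,56] -> hit [33,118/3], descend [8, 13]
    N8 x:[101/3,116/3] y:[71/2,53] z:[45,56] -> miss, prune
    N13 x:[33,118/3] y:[32,85/2] z:[23,42] -> hit [33,118/3], descend [4, 27]
      N4 x:[35,38] y:[39,85/2] z:[29,41] -> miss, prune
      N27 x:[33,118/3] y:[32,37] z:[23,42] -> hit [33,37], descend [10, 31]
        N10 x:[38,118/3] y:[32,69/2] z:[37,42] -> miss, prune
        N31 x:[33,106/3] y:[67/2,37] z:[23,30] -> miss, prune

order=[0, 5, 15, 16, 2, 20, 32, 26, 29, 28, 21, 8, 13, 4, 27, 10, 31]  |boxes|=17  |leaves|=1  hit=P4

== RESULT ==
[0, 5, 15, 16, 2, 20, 32, 26, 29, 28, 21, 8, 13, 4, 27, 10, 31]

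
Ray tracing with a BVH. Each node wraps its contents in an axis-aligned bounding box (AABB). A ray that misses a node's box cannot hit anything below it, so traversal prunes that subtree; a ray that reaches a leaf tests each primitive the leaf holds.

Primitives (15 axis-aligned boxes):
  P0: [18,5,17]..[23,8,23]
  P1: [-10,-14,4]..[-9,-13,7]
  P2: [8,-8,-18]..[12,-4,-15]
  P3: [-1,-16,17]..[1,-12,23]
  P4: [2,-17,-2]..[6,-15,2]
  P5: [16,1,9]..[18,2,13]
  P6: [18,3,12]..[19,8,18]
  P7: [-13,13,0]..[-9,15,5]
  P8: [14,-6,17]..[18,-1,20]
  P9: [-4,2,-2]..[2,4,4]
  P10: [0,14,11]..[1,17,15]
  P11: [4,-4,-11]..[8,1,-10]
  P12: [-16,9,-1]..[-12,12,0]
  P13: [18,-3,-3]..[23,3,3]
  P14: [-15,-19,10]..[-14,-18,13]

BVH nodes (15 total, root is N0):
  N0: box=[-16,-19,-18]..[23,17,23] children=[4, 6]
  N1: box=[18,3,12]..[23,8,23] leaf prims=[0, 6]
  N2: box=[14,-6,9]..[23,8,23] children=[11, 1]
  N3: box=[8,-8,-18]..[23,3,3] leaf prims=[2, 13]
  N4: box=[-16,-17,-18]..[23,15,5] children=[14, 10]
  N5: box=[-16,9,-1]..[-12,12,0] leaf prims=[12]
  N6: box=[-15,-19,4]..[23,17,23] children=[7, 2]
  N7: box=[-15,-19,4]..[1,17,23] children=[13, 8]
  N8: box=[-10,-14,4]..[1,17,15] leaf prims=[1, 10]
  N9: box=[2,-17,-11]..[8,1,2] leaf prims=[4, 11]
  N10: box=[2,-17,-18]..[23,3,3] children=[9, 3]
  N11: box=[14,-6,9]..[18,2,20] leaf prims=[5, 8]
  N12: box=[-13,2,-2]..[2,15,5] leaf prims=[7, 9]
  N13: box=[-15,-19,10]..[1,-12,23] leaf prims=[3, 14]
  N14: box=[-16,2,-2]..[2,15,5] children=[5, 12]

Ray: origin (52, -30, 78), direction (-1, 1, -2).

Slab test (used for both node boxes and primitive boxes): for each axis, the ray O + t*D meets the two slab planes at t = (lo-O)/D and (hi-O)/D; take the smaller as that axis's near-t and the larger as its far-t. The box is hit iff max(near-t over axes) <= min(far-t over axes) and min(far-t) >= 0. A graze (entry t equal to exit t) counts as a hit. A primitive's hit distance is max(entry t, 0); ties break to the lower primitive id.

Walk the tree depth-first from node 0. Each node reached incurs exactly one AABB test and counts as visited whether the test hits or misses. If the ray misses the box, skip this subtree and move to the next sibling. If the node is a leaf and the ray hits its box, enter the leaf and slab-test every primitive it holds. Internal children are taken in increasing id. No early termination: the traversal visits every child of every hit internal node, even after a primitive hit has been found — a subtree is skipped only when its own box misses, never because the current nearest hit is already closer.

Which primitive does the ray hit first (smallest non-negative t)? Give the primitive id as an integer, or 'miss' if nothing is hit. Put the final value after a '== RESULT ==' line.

Traverse from the root:
N0 x:[29,68] y:[11,47] z:[55/2,48] -> hit [29,47], descend [4, 6]
  N4 x:[29,68] y:[13,45] z:[73/2,48] -> hit [73/2,45], descend [10, 14]
    N10 x:[29,50] y:[13,33] z:[75/2,48] -> miss, prune
    N14 x:[50,68] y:[32,45] z:[73/2,40] -> miss, prune
  N6 x:[29,67] y:[11,47] z:[55/2,37] -> hit [29,37], descend [2, 7]
    N2 x:[29,38] y:[24,38] z:[55/2,69/2] -> hit [29,69/2], descend [1, 11]
      N1 x:[29,34] y:[33,38] z:[55/2,33] -> hit [33,33] leaf, test {P0(miss), P6@t=33}
      N11 x:[34,38] y:[24,32] z:[29,69/2] -> miss, prune
    N7 x:[51,67] y:[11,47] z:[55/2,37] -> miss, prune

order=[0, 4, 10, 14, 6, 2, 1, 11, 7]  |boxes|=9  |leaves|=1  hit=P6

== RESULT ==
6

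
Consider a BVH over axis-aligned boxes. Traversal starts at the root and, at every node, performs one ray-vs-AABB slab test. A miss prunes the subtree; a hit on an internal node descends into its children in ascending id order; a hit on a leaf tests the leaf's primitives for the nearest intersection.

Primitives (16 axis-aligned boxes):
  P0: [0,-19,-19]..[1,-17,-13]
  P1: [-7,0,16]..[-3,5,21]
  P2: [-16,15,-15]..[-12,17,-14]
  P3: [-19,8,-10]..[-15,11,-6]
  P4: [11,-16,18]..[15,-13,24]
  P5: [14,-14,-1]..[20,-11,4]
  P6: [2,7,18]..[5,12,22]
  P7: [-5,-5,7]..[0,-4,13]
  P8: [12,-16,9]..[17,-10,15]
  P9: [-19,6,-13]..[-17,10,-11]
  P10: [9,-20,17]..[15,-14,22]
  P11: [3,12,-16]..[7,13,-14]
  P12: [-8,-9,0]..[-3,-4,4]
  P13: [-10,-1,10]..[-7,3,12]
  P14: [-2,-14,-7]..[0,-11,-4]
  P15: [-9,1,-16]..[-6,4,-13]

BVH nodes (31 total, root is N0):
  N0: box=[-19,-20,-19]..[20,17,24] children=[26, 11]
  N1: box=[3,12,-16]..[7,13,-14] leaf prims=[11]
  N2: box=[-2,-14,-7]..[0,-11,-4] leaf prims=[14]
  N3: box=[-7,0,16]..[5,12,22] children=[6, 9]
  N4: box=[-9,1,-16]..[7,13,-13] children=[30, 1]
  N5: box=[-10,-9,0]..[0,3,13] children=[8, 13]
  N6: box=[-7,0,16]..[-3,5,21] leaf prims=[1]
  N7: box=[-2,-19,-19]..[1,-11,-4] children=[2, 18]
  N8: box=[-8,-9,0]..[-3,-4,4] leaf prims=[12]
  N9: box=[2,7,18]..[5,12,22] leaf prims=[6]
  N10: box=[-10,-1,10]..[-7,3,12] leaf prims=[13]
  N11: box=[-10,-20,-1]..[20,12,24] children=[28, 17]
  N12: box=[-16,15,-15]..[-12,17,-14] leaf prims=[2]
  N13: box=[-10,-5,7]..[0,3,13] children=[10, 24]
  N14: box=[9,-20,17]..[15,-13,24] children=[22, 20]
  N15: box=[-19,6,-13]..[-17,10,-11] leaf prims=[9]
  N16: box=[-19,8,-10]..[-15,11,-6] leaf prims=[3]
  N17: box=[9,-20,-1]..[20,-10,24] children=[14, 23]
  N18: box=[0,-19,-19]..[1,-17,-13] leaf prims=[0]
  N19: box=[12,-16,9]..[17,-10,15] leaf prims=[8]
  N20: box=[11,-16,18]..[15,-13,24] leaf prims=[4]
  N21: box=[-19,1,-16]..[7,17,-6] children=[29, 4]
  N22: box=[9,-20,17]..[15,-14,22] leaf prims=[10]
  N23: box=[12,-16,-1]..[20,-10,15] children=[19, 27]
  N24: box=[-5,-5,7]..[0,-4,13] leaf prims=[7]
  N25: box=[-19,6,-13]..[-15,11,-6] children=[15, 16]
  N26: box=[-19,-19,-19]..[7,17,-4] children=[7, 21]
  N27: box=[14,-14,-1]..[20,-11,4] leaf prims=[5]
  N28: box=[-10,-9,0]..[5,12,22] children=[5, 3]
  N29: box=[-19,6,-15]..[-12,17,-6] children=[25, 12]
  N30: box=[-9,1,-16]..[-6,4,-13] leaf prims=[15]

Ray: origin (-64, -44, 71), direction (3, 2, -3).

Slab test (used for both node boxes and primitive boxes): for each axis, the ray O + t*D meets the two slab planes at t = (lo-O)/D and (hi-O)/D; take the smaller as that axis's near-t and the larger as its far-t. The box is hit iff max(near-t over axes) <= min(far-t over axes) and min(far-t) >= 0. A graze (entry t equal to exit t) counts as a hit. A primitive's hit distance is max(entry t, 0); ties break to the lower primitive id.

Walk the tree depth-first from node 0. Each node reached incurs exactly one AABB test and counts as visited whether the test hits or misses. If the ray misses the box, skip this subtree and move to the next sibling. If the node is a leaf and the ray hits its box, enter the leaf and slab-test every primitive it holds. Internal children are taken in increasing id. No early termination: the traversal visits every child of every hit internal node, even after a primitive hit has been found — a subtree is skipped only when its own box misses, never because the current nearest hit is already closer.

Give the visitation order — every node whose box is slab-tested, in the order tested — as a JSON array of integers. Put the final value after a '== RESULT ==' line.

Trace the traversal:
N0 x:[15,28] y:[12,61/2] z:[47/3,30] -> hit [47/3,28], descend [11, 26]
  N11 x:[18,28] y:[12,28] z:[47/3,24] -> hit [18,24], descend [17, 28]
    N17 x:[73/3,28] y:[12,17] z:[47/3,24] -> miss, prune
    N28 x:[18,23] y:[35/2,28] z:[49/3,71/3] -> hit [18,23], descend [3, 5]
      N3 x:[19,23] y:[22,28] z:[49/3,55/3] -> miss, prune
      N5 x:[18,64/3] y:[35/2,47/2] z:[58/3,71/3] -> hit [58/3,64/3], descend [8, 13]
        N8 x:[56/3,61/3] y:[35/2,20] z:[67/3,71/3] -> miss, prune
        N13 x:[18,64/3] y:[39/2,47/2] z:[58/3,64/3] -> hit [39/2,64/3], descend [10, 24]
          N10 x:[18,19] y:[43/2,47/2] z:[59/3,61/3] -> miss, prune
          N24 x:[59/3,64/3] y:[39/2,20] z:[58/3,64/3] -> hit [59/3,20] leaf, test {P7@t=59/3}
  N26 x:[15,71/3] y:[25/2,61/2] z:[25,30] -> miss, prune

order=[0, 11, 17, 28, 3, 5, 8, 13, 10, 24, 26]  |boxes|=11  |leaves|=1  hit=P7

== RESULT ==
[0, 11, 17, 28, 3, 5, 8, 13, 10, 24, 26]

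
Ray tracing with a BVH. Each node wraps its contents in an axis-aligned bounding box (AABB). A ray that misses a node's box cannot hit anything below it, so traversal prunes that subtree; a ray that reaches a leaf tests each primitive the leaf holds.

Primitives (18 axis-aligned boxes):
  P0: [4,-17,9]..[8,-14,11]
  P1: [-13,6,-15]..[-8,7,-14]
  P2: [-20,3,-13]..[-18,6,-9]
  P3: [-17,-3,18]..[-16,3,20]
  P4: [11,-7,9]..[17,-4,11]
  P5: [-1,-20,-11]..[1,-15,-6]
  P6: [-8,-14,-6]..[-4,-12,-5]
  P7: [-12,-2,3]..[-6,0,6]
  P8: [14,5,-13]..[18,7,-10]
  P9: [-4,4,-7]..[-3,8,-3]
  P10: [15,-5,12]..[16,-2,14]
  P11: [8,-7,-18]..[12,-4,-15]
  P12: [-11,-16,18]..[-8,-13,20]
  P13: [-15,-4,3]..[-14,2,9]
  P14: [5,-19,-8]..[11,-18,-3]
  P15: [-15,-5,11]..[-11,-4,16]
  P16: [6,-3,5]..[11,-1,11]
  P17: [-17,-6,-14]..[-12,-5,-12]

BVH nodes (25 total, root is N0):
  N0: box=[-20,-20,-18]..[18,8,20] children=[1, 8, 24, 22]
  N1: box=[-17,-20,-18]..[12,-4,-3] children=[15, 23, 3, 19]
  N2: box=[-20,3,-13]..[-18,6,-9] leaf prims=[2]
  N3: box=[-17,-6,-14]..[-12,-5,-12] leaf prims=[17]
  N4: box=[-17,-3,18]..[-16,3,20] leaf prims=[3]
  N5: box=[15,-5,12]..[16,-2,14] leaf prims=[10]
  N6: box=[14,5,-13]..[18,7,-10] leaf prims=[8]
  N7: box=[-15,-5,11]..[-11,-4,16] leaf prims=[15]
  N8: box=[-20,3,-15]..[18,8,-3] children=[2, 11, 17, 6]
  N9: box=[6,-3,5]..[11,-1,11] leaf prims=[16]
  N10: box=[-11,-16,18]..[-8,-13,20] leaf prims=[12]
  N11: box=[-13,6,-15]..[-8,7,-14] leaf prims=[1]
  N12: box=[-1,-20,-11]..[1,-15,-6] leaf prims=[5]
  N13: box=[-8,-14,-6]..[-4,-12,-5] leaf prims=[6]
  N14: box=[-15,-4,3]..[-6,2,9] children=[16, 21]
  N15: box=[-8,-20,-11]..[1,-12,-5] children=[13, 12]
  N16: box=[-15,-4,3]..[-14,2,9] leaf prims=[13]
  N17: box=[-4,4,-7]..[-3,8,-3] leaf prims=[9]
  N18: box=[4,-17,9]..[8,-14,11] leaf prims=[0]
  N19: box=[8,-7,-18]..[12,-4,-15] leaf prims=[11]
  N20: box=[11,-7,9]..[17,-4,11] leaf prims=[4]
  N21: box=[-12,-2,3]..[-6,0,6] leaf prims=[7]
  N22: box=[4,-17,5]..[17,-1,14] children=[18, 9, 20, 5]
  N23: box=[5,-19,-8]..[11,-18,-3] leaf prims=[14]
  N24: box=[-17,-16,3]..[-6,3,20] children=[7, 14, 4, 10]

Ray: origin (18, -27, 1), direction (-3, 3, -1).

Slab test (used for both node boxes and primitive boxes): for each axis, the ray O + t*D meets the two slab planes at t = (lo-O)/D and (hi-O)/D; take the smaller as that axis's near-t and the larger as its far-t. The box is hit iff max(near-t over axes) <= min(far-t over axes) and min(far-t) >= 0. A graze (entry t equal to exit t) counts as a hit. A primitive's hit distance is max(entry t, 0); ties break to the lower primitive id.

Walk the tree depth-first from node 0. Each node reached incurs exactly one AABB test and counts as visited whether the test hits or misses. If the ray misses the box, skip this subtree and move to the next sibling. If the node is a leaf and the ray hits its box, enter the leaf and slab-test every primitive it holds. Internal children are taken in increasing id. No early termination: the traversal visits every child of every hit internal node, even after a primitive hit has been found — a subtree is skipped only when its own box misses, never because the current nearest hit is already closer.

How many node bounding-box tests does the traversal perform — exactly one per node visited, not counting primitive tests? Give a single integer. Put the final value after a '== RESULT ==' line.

Trace the traversal:
N0 x:[0,38/3] y:[7/3,35/3] z:[-19,19] -> hit [7/3,35/3], descend [1, 8, 22, 24]
  N1 x:[2,35/3] y:[7/3,23/3] z:[4,19] -> hit [4,23/3], descend [3, 15, 19, 23]
    N3 x:[10,35/3] y:[7,22/3] z:[13,15] -> miss, prune
    N15 x:[17/3,26/3] y:[7/3,5] z:[6,12] -> miss, prune
    N19 x:[2,10/3] y:[20/3,23/3] z:[16,19] -> miss, prune
    N23 x:[7/3,13/3] y:[8/3,3] z:[4,9] -> miss, prune
  N8 x:[0,38/3] y:[10,35/3] z:[4,16] -> hit [10,35/3], descend [2, 6, 11, 17]
    N2 x:[12,38/3] y:[10,11] z:[10,14] -> miss, prune
    N6 x:[0,4/3] y:[32/3,34/3] z:[11,14] -> miss, prune
    N11 x:[26/3,31/3] y:[11,34/3] z:[15,16] -> miss, prune
    N17 x:[7,22/3] y:[31/3,35/3] z:[4,8] -> miss, prune
  N22 x:[1/3,14/3] y:[10/3,26/3] z:[-13,-4] -> miss, prune
  N24 x:[8,35/3] y:[11/3,10] z:[-19,-2] -> miss, prune

Summary -> nodes [0, 1, 3, 15, 19, 23, 8, 2, 6, 11, 17, 22, 24]; box-tests=13; leaf-entries=0; first=miss

== RESULT ==
13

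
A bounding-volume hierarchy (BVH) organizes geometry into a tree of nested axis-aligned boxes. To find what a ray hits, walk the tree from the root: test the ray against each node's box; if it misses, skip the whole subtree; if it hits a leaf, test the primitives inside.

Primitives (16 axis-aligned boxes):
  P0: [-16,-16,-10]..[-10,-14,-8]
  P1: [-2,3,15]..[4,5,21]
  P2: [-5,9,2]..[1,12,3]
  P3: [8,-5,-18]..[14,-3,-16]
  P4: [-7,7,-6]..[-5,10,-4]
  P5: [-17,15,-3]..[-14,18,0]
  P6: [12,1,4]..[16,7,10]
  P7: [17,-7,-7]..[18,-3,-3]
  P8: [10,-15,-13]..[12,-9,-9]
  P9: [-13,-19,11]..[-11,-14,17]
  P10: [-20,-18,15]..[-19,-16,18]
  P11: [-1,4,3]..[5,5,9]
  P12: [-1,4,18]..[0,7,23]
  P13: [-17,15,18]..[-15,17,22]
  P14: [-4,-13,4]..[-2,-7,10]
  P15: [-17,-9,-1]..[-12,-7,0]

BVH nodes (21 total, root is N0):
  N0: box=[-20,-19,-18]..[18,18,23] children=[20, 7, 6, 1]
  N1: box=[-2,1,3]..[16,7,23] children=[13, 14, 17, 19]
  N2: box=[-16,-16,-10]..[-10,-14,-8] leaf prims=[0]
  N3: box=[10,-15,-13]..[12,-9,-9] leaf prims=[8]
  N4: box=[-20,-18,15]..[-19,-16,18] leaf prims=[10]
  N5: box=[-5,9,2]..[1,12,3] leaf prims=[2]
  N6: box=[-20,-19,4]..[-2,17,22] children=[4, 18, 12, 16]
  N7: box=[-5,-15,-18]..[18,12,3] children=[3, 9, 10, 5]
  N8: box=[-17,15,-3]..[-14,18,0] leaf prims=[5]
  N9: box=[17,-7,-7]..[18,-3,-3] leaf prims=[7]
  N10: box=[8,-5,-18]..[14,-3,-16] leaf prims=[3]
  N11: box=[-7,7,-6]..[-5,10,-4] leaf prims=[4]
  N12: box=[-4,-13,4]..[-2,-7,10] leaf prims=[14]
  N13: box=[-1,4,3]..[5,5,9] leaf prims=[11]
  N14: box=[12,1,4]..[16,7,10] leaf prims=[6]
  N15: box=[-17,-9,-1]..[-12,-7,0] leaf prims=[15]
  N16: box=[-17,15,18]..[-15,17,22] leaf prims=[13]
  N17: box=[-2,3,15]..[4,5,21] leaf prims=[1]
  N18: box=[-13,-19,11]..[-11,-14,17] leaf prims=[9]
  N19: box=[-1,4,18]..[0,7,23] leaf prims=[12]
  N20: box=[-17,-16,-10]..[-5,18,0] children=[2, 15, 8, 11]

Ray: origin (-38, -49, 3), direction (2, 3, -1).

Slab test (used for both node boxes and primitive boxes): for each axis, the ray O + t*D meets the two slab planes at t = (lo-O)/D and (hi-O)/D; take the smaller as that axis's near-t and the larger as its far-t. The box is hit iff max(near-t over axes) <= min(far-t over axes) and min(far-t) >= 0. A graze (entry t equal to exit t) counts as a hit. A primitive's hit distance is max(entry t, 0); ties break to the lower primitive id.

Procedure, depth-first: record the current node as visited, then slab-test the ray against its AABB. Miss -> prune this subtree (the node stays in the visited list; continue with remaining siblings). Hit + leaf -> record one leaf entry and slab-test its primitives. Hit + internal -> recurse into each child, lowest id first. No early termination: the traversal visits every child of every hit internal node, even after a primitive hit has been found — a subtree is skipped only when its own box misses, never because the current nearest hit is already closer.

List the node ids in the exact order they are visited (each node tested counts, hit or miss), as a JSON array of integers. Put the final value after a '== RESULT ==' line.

Trace the traversal:
N0 x:[9,28] y:[10,67/3] z:[-20,21] -> hit [10,21], descend [1, 6, 7, 20]
  N1 x:[18,27] y:[50/3,56/3] z:[-20,0] -> miss, prune
  N6 x:[9,18] y:[10,22] z:[-19,-1] -> miss, prune
  N7 x:[33/2,28] y:[34/3,61/3] z:[0,21] -> hit [33/2,61/3], descend [3, 5, 9, 10]
    N3 x:[24,25] y:[34/3,40/3] z:[12,16] -> miss, prune
    N5 x:[33/2,39/2] y:[58/3,61/3] z:[0,1] -> miss, prune
    N9 x:[55/2,28] y:[14,46/3] z:[6,10] -> miss, prune
    N10 x:[23,26] y:[44/3,46/3] z:[19,21] -> miss, prune
  N20 x:[21/2,33/2] y:[11,67/3] z:[3,13] -> hit [11,13], descend [2, 8, 11, 15]
    N2 x:[11,14] y:[11,35/3] z:[11,13] -> hit [11,35/3] leaf, test {P0@t=11}
    N8 x:[21/2,12] y:[64/3,67/3] z:[3,6] -> miss, prune
    N11 x:[31/2,33/2] y:[56/3,59/3] z:[7,9] -> miss, prune
    N15 x:[21/2,13] y:[40/3,14] z:[3,4] -> miss, prune

13 AABB tests over nodes [0, 1, 6, 7, 3, 5, 9, 10, 20, 2, 8, 11, 15]; 1 leaf entered; closest P0.

== RESULT ==
[0, 1, 6, 7, 3, 5, 9, 10, 20, 2, 8, 11, 15]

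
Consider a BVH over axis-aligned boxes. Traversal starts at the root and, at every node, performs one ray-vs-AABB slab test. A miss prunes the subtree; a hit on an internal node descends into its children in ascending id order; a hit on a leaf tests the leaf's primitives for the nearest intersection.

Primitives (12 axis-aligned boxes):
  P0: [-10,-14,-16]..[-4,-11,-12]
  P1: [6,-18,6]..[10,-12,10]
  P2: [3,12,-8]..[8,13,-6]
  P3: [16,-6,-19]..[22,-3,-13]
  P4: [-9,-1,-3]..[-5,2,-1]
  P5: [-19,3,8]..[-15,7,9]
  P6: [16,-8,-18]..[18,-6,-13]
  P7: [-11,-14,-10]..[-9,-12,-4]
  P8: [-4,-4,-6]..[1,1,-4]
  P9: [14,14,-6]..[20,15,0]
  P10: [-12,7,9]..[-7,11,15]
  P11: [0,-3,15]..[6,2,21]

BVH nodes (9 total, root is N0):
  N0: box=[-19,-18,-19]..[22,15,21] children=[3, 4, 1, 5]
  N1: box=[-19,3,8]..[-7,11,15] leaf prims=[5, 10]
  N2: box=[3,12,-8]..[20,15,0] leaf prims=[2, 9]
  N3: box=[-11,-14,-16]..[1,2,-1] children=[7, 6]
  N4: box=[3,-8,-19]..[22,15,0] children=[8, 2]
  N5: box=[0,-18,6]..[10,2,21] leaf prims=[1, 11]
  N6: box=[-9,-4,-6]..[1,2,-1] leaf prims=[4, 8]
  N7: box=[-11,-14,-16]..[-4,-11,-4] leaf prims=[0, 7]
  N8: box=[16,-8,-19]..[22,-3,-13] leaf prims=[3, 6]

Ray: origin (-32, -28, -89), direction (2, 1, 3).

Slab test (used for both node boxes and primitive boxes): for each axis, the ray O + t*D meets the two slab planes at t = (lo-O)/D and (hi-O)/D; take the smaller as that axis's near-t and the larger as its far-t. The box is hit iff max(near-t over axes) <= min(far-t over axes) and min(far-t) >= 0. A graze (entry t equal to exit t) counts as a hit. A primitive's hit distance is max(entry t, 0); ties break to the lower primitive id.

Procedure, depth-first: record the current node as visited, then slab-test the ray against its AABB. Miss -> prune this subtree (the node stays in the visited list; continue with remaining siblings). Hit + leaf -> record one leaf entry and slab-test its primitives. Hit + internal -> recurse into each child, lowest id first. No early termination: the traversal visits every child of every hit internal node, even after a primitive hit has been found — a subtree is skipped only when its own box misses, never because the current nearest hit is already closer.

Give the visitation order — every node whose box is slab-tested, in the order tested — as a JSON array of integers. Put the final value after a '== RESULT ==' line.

Trace the traversal:
N0 x:[13/2,27] y:[10,43] z:[70/3,110/3] -> hit [70/3,27], descend [1, 3, 4, 5]
  N1 x:[13/2,25/2] y:[31,39] z:[97/3,104/3] -> miss, prune
  N3 x:[21/2,33/2] y:[14,30] z:[73/3,88/3] -> miss, prune
  N4 x:[35/2,27] y:[20,43] z:[70/3,89/3] -> hit [70/3,27], descend [2, 8]
    N2 x:[35/2,26] y:[40,43] z:[27,89/3] -> miss, prune
    N8 x:[24,27] y:[20,25] z:[70/3,76/3] -> hit [24,25] leaf, test {P3@t=24, P6(miss)}
  N5 x:[16,21] y:[10,30] z:[95/3,110/3] -> miss, prune

Visited [0, 1, 3, 4, 2, 8, 5]. Tests: 7 box, 1 leaf. Nearest: P3.

== RESULT ==
[0, 1, 3, 4, 2, 8, 5]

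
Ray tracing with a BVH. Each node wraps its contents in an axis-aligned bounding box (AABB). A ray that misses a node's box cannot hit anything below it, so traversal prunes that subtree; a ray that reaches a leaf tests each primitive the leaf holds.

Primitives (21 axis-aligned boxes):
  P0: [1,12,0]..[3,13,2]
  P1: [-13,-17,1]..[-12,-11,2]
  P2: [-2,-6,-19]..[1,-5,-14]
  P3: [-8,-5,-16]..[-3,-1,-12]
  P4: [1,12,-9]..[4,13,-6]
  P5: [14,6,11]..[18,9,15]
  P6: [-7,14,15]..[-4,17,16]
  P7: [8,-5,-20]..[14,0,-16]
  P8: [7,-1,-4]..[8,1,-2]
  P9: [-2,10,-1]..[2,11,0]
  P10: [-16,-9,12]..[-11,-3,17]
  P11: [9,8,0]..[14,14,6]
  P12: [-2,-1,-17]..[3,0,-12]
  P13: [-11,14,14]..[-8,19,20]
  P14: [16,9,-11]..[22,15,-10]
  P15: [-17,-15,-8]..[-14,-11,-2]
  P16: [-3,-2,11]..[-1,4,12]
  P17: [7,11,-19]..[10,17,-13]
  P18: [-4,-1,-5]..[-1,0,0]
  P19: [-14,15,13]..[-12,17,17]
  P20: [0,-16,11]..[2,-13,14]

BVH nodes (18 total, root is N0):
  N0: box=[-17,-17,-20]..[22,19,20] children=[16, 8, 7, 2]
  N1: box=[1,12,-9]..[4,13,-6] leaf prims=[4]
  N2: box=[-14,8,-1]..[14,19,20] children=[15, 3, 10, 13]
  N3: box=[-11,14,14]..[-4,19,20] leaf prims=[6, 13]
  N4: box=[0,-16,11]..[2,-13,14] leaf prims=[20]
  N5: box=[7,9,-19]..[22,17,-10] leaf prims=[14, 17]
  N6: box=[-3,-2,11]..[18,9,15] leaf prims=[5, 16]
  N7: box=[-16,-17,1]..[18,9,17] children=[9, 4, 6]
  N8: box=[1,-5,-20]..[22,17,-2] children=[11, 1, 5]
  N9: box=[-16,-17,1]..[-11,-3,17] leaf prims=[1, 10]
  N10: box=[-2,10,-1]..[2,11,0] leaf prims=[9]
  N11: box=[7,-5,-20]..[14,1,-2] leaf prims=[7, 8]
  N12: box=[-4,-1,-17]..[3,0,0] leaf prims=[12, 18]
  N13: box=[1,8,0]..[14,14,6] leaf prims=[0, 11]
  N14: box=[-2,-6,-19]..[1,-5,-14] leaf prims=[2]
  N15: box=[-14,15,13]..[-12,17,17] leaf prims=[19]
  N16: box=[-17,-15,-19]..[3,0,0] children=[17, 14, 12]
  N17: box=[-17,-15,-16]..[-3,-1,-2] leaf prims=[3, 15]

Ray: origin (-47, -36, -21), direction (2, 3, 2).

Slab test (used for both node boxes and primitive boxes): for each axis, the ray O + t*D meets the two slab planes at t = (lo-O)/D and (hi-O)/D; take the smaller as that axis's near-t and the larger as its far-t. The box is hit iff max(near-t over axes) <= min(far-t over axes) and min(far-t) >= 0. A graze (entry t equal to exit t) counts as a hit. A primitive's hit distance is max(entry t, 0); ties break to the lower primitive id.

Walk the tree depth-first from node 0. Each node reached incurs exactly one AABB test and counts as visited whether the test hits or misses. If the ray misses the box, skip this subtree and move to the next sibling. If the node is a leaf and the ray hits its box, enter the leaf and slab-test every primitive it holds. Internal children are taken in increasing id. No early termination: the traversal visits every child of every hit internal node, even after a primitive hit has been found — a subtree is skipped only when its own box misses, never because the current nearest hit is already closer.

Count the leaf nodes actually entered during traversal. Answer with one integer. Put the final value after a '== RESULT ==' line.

Walk:
N0 x:[15,69/2] y:[19/3,55/3] z:[1/2,41/2] -> hit [15,55/3], descend [2, 7, 8, 16]
  N2 x:[33/2,61/2] y:[44/3,55/3] z:[10,41/2] -> hit [33/2,55/3], descend [3, 10, 13, 15]
    N3 x:[18,43/2] y:[50/3,55/3] z:[35/2,41/2] -> hit [18,55/3] leaf, test {P6(miss), P13@t=18}
    N10 x:[45/2,49/2] y:[46/3,47/3] z:[10,21/2] -> miss, prune
    N13 x:[24,61/2] y:[44/3,50/3] z:[21/2,27/2] -> miss, prune
    N15 x:[33/2,35/2] y:[17,53/3] z:[17,19] -> hit [17,35/2] leaf, test {P19@t=17}
  N7 x:[31/2,65/2] y:[19/3,15] z:[11,19] -> miss, prune
  N8 x:[24,69/2] y:[31/3,53/3] z:[1/2,19/2] -> miss, prune
  N16 x:[15,25] y:[7,12] z:[1,21/2] -> miss, prune

9 AABB tests over nodes [0, 2, 3, 10, 13, 15, 7, 8, 16]; 2 leaves entered; closest P19.

== RESULT ==
2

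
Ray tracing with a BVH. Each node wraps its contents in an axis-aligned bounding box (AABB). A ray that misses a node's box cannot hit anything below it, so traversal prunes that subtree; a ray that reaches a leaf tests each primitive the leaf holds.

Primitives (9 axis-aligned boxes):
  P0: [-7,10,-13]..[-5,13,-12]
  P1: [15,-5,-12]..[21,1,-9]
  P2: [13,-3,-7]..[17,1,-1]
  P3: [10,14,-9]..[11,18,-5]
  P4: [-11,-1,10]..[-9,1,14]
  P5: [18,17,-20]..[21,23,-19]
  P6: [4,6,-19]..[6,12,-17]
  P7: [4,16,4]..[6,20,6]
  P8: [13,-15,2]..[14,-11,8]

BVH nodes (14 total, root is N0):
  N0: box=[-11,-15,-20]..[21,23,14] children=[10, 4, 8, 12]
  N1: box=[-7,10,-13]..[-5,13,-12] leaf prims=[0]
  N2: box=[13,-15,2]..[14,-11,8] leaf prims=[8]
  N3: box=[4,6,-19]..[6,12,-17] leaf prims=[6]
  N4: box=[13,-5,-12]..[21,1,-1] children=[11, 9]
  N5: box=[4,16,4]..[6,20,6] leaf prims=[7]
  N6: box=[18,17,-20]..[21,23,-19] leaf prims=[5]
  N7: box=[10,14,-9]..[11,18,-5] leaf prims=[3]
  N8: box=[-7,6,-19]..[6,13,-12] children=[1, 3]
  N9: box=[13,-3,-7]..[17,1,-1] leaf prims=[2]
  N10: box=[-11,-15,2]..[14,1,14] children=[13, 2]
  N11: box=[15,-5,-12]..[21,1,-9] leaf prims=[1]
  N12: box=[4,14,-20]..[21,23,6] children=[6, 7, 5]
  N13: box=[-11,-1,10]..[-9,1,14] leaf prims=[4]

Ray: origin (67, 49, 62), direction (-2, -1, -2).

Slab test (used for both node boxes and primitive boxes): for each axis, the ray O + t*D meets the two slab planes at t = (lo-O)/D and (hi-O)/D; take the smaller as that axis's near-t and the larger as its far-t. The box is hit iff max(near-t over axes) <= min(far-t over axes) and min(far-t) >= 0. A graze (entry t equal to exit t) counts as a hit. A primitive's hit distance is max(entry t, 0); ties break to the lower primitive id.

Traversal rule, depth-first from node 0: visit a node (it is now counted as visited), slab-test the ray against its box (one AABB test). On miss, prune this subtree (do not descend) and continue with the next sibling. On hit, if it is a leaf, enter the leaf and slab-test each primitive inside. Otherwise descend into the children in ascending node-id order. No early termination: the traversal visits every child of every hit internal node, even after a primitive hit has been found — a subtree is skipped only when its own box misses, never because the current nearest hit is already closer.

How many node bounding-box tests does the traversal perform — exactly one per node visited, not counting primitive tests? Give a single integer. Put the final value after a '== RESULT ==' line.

Trace the traversal:
N0 x:[23,39] y:[26,64] z:[24,41] -> hit [26,39], descend [4, 8, 10, 12]
  N4 x:[23,27] y:[48,54] z:[63/2,37] -> miss, prune
  N8 x:[61/2,37] y:[36,43] z:[37,81/2] -> hit [37,37], descend [1, 3]
    N1 x:[36,37] y:[36,39] z:[37,75/2] -> hit [37,37] leaf, test {P0@t=37}
    N3 x:[61/2,63/2] y:[37,43] z:[79/2,81/2] -> miss, prune
  N10 x:[53/2,39] y:[48,64] z:[24,30] -> miss, prune
  N12 x:[23,63/2] y:[26,35] z:[28,41] -> hit [28,63/2], descend [5, 6, 7]
    N5 x:[61/2,63/2] y:[29,33] z:[28,29] -> miss, prune
    N6 x:[23,49/2] y:[26,32] z:[81/2,41] -> miss, prune
    N7 x:[28,57/2] y:[31,35] z:[67/2,71/2] -> miss, prune

10 AABB tests over nodes [0, 4, 8, 1, 3, 10, 12, 5, 6, 7]; 1 leaf entered; closest P0.

== RESULT ==
10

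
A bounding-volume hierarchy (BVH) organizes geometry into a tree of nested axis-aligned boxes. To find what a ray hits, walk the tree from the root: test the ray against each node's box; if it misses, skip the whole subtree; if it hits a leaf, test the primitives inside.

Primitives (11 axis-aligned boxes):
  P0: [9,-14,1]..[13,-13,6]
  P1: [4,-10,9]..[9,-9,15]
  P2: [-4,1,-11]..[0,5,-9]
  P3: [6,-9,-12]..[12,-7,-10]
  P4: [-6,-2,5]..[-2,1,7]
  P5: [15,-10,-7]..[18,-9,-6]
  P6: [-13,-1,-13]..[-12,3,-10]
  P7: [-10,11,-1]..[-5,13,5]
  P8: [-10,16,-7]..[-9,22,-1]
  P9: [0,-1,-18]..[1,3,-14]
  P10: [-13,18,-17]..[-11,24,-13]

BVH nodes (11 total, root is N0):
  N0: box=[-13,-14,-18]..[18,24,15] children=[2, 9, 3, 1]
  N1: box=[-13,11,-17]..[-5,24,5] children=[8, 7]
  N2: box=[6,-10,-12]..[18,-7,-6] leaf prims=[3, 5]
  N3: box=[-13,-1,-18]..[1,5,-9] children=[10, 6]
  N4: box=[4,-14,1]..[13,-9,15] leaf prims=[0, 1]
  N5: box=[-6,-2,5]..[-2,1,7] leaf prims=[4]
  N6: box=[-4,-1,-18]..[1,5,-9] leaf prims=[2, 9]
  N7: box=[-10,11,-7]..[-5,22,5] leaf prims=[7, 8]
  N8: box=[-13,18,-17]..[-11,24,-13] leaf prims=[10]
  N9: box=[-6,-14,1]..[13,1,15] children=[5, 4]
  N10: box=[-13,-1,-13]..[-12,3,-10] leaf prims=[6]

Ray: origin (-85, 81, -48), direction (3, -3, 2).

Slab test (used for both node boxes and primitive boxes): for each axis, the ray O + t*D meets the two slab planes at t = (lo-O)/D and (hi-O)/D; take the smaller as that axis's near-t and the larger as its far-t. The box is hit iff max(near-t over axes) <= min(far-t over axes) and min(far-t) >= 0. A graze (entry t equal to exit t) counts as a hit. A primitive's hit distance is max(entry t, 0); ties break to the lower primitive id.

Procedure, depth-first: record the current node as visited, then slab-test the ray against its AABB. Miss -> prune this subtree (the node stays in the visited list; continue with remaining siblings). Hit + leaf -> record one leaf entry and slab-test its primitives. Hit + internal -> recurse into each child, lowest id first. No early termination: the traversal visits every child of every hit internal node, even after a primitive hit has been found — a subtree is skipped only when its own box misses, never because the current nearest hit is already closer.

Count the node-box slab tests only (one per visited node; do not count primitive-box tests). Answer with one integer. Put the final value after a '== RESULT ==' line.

Trace the traversal:
N0 x:[24,103/3] y:[19,95/3] z:[15,63/2] -> hit [24,63/2], descend [1, 2, 3, 9]
  N1 x:[24,80/3] y:[19,70/3] z:[31/2,53/2] -> miss, prune
  N2 x:[91/3,103/3] y:[88/3,91/3] z:[18,21] -> miss, prune
  N3 x:[24,86/3] y:[76/3,82/3] z:[15,39/2] -> miss, prune
  N9 x:[79/3,98/3] y:[80/3,95/3] z:[49/2,63/2] -> hit [80/3,63/2], descend [4, 5]
    N4 x:[89/3,98/3] y:[30,95/3] z:[49/2,63/2] -> hit [30,63/2] leaf, test {P0(miss), P1@t=30}
    N5 x:[79/3,83/3] y:[80/3,83/3] z:[53/2,55/2] -> hit [80/3,55/2] leaf, test {P4@t=80/3}

Summary -> nodes [0, 1, 2, 3, 9, 4, 5]; box-tests=7; leaf-entries=2; first=P4

== RESULT ==
7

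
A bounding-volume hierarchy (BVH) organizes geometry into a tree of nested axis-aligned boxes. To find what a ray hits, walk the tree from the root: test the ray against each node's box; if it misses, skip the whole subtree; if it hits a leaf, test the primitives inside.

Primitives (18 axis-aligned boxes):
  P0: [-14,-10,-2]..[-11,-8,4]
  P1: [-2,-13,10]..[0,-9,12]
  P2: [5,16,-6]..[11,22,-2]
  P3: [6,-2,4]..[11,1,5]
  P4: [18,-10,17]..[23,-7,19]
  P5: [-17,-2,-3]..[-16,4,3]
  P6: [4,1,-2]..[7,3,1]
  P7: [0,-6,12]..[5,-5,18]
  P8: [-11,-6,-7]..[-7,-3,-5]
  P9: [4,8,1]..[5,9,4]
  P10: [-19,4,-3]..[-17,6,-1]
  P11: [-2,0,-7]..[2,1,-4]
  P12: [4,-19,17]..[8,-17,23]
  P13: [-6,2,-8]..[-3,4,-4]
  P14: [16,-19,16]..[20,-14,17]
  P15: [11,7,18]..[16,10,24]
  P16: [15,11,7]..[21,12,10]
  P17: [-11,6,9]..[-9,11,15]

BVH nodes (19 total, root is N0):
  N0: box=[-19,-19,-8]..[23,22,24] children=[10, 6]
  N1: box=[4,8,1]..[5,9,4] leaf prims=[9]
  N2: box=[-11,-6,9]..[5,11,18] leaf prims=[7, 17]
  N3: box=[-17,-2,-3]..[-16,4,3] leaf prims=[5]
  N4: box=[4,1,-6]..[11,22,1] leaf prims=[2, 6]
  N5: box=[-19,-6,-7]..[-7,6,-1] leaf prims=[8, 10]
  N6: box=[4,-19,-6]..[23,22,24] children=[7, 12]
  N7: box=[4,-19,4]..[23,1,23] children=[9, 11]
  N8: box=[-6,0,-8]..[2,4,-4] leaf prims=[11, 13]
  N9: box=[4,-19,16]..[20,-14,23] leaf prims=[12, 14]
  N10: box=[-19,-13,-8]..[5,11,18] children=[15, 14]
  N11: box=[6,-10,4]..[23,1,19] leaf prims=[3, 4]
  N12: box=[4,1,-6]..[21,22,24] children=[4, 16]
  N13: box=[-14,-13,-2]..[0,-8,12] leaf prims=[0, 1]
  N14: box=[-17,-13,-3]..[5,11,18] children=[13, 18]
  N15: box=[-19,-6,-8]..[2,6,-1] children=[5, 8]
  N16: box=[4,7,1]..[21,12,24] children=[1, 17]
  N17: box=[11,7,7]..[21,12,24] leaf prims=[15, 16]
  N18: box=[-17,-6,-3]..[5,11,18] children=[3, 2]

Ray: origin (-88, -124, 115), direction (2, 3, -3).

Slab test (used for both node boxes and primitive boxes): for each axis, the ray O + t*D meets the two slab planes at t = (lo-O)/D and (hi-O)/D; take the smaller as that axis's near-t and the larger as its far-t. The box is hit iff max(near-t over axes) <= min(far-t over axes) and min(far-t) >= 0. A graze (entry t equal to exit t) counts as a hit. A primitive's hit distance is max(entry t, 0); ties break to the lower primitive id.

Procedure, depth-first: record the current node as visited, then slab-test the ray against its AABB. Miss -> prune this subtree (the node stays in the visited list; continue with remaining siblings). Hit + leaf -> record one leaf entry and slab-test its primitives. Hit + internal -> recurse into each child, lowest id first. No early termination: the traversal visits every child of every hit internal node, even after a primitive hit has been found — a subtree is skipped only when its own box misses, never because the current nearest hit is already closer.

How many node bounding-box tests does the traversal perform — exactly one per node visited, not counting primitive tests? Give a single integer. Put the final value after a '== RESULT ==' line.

Trace the traversal:
N0 x:[69/2,111/2] y:[35,146/3] z:[91/3,41] -> hit [35,41], descend [6, 10]
  N6 x:[46,111/2] y:[35,146/3] z:[91/3,121/3] -> miss, prune
  N10 x:[69/2,93/2] y:[37,45] z:[97/3,41] -> hit [37,41], descend [14, 15]
    N14 x:[71/2,93/2] y:[37,45] z:[97/3,118/3] -> hit [37,118/3], descend [13, 18]
      N13 x:[37,44] y:[37,116/3] z:[103/3,39] -> hit [37,116/3] leaf, test {P0@t=38, P1(miss)}
      N18 x:[71/2,93/2] y:[118/3,45] z:[97/3,118/3] -> hit [118/3,118/3], descend [2, 3]
        N2 x:[77/2,93/2] y:[118/3,45] z:[97/3,106/3] -> miss, prune
        N3 x:[71/2,36] y:[122/3,128/3] z:[112/3,118/3] -> miss, prune
    N15 x:[69/2,45] y:[118/3,130/3] z:[116/3,41] -> hit [118/3,41], descend [5, 8]
      N5 x:[69/2,81/2] y:[118/3,130/3] z:[116/3,122/3] -> hit [118/3,81/2] leaf, test {P8@t=40, P10(miss)}
      N8 x:[41,45] y:[124/3,128/3] z:[119/3,41] -> miss, prune

Visited [0, 6, 10, 14, 13, 18, 2, 3, 15, 5, 8]. Tests: 11 box, 2 leaf. Nearest: P0.

== RESULT ==
11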